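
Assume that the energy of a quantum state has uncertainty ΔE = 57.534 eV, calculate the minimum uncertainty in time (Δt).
5.720 as

Using the energy-time uncertainty principle:
ΔEΔt ≥ ℏ/2

The minimum uncertainty in time is:
Δt_min = ℏ/(2ΔE)
Δt_min = (1.055e-34 J·s) / (2 × 9.218e-18 J)
Δt_min = 5.720e-18 s = 5.720 as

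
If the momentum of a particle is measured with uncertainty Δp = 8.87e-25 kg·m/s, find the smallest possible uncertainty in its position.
59.446 pm

Using the Heisenberg uncertainty principle:
ΔxΔp ≥ ℏ/2

The minimum uncertainty in position is:
Δx_min = ℏ/(2Δp)
Δx_min = (1.055e-34 J·s) / (2 × 8.870e-25 kg·m/s)
Δx_min = 5.945e-11 m = 59.446 pm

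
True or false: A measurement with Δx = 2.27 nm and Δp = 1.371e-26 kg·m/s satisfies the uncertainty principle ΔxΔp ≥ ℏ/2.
No, it violates the uncertainty principle (impossible measurement).

Calculate the product ΔxΔp:
ΔxΔp = (2.270e-09 m) × (1.371e-26 kg·m/s)
ΔxΔp = 3.112e-35 J·s

Compare to the minimum allowed value ℏ/2:
ℏ/2 = 5.273e-35 J·s

Since ΔxΔp = 3.112e-35 J·s < 5.273e-35 J·s = ℏ/2,
the measurement violates the uncertainty principle.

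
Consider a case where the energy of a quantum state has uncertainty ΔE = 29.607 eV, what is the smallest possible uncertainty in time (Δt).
11.116 as

Using the energy-time uncertainty principle:
ΔEΔt ≥ ℏ/2

The minimum uncertainty in time is:
Δt_min = ℏ/(2ΔE)
Δt_min = (1.055e-34 J·s) / (2 × 4.744e-18 J)
Δt_min = 1.112e-17 s = 11.116 as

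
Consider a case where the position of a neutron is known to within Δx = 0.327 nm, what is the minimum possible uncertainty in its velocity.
96.273 m/s

Using the Heisenberg uncertainty principle and Δp = mΔv:
ΔxΔp ≥ ℏ/2
Δx(mΔv) ≥ ℏ/2

The minimum uncertainty in velocity is:
Δv_min = ℏ/(2mΔx)
Δv_min = (1.055e-34 J·s) / (2 × 1.675e-27 kg × 3.270e-10 m)
Δv_min = 9.627e+01 m/s = 96.273 m/s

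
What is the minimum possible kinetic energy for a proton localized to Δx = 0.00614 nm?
137.600 meV

Localizing a particle requires giving it sufficient momentum uncertainty:

1. From uncertainty principle: Δp ≥ ℏ/(2Δx)
   Δp_min = (1.055e-34 J·s) / (2 × 6.140e-12 m)
   Δp_min = 8.588e-24 kg·m/s

2. This momentum uncertainty corresponds to kinetic energy:
   KE ≈ (Δp)²/(2m) = (8.588e-24)²/(2 × 1.673e-27 kg)
   KE = 2.205e-20 J = 137.600 meV

Tighter localization requires more energy.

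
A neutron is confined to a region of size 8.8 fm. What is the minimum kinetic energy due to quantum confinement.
66.895 keV

Using the uncertainty principle:

1. Position uncertainty: Δx ≈ 8.800e-15 m
2. Minimum momentum uncertainty: Δp = ℏ/(2Δx) = 5.992e-21 kg·m/s
3. Minimum kinetic energy:
   KE = (Δp)²/(2m) = (5.992e-21)²/(2 × 1.675e-27 kg)
   KE = 1.072e-14 J = 66.895 keV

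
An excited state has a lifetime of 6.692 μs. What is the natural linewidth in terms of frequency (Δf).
11.891 kHz

Using the energy-time uncertainty principle and E = hf:
ΔEΔt ≥ ℏ/2
hΔf·Δt ≥ ℏ/2

The minimum frequency uncertainty is:
Δf = ℏ/(2hτ) = 1/(4πτ)
Δf = 1/(4π × 6.692e-06 s)
Δf = 1.189e+04 Hz = 11.891 kHz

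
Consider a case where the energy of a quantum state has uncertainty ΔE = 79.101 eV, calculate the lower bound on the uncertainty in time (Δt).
4.161 as

Using the energy-time uncertainty principle:
ΔEΔt ≥ ℏ/2

The minimum uncertainty in time is:
Δt_min = ℏ/(2ΔE)
Δt_min = (1.055e-34 J·s) / (2 × 1.267e-17 J)
Δt_min = 4.161e-18 s = 4.161 as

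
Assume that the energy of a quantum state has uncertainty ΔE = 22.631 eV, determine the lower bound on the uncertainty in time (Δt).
14.542 as

Using the energy-time uncertainty principle:
ΔEΔt ≥ ℏ/2

The minimum uncertainty in time is:
Δt_min = ℏ/(2ΔE)
Δt_min = (1.055e-34 J·s) / (2 × 3.626e-18 J)
Δt_min = 1.454e-17 s = 14.542 as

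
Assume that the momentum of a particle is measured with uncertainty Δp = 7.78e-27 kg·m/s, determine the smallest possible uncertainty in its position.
6.777 nm

Using the Heisenberg uncertainty principle:
ΔxΔp ≥ ℏ/2

The minimum uncertainty in position is:
Δx_min = ℏ/(2Δp)
Δx_min = (1.055e-34 J·s) / (2 × 7.780e-27 kg·m/s)
Δx_min = 6.777e-09 m = 6.777 nm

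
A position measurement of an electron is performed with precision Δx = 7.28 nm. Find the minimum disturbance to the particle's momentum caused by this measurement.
7.243 × 10^-27 kg·m/s

The uncertainty principle implies that measuring position disturbs momentum:
ΔxΔp ≥ ℏ/2

When we measure position with precision Δx, we necessarily introduce a momentum uncertainty:
Δp ≥ ℏ/(2Δx)
Δp_min = (1.055e-34 J·s) / (2 × 7.280e-09 m)
Δp_min = 7.243e-27 kg·m/s

The more precisely we measure position, the greater the momentum disturbance.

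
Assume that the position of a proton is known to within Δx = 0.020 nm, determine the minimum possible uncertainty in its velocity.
1.576 km/s

Using the Heisenberg uncertainty principle and Δp = mΔv:
ΔxΔp ≥ ℏ/2
Δx(mΔv) ≥ ℏ/2

The minimum uncertainty in velocity is:
Δv_min = ℏ/(2mΔx)
Δv_min = (1.055e-34 J·s) / (2 × 1.673e-27 kg × 2.000e-11 m)
Δv_min = 1.576e+03 m/s = 1.576 km/s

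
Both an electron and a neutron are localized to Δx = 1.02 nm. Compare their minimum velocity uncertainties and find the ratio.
The electron has the larger minimum velocity uncertainty, by a ratio of 1838.7.

For both particles, Δp_min = ℏ/(2Δx) = 5.169e-26 kg·m/s (same for both).

The velocity uncertainty is Δv = Δp/m:
- electron: Δv = 5.169e-26 / 9.109e-31 = 5.675e+04 m/s = 56.749 km/s
- neutron: Δv = 5.169e-26 / 1.675e-27 = 3.086e+01 m/s = 30.864 m/s

Ratio: 5.675e+04 / 3.086e+01 = 1838.7

The lighter particle has larger velocity uncertainty because Δv ∝ 1/m.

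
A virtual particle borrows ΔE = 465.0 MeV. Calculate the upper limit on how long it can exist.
7.078 × 10^-25 s

Using the energy-time uncertainty principle:
ΔEΔt ≥ ℏ/2

For a virtual particle borrowing energy ΔE, the maximum lifetime is:
Δt_max = ℏ/(2ΔE)

Converting energy:
ΔE = 465.0 MeV = 7.450e-11 J

Δt_max = (1.055e-34 J·s) / (2 × 7.450e-11 J)
Δt_max = 7.078e-25 s = 7.078 × 10^-25 s

Virtual particles with higher borrowed energy exist for shorter times.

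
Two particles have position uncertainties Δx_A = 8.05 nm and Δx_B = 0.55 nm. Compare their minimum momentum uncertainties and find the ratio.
Particle B has the larger minimum momentum uncertainty, by a factor of 14.64.

For each particle, the minimum momentum uncertainty is Δp_min = ℏ/(2Δx):

Particle A: Δp_A = ℏ/(2×8.050e-09 m) = 6.550e-27 kg·m/s
Particle B: Δp_B = ℏ/(2×5.500e-10 m) = 9.587e-26 kg·m/s

Ratio: Δp_B/Δp_A = 14.64

Since Δp_min ∝ 1/Δx, the particle with smaller position uncertainty (B) has larger momentum uncertainty.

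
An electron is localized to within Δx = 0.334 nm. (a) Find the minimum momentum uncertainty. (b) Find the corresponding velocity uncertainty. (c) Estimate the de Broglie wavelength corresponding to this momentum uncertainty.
(a) Δp_min = 1.579 × 10^-25 kg·m/s
(b) Δv_min = 173.305 km/s
(c) λ_dB = 4.197 nm

Step-by-step:

(a) From the uncertainty principle:
Δp_min = ℏ/(2Δx) = (1.055e-34 J·s)/(2 × 3.340e-10 m) = 1.579e-25 kg·m/s

(b) The velocity uncertainty:
Δv = Δp/m = (1.579e-25 kg·m/s)/(9.109e-31 kg) = 1.733e+05 m/s = 173.305 km/s

(c) The de Broglie wavelength for this momentum:
λ = h/p = (6.626e-34 J·s)/(1.579e-25 kg·m/s) = 4.197e-09 m = 4.197 nm

Note: The de Broglie wavelength is comparable to the localization size, as expected from wave-particle duality.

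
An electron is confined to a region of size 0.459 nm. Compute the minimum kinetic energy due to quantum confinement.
45.210 meV

Using the uncertainty principle:

1. Position uncertainty: Δx ≈ 4.590e-10 m
2. Minimum momentum uncertainty: Δp = ℏ/(2Δx) = 1.149e-25 kg·m/s
3. Minimum kinetic energy:
   KE = (Δp)²/(2m) = (1.149e-25)²/(2 × 9.109e-31 kg)
   KE = 7.243e-21 J = 45.210 meV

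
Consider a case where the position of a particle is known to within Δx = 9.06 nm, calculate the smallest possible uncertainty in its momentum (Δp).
5.820 × 10^-27 kg·m/s

Using the Heisenberg uncertainty principle:
ΔxΔp ≥ ℏ/2

The minimum uncertainty in momentum is:
Δp_min = ℏ/(2Δx)
Δp_min = (1.055e-34 J·s) / (2 × 9.060e-09 m)
Δp_min = 5.820e-27 kg·m/s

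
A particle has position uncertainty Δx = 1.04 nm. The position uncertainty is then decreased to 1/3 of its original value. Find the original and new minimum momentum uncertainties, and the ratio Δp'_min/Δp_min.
Original Δp_min = 5.070 × 10^-26 kg·m/s; new Δp'_min = 1.521 × 10^-25 kg·m/s; ratio Δp'_min/Δp_min = 3.

From the uncertainty principle ΔxΔp ≥ ℏ/2, the minimum momentum uncertainty is Δp_min = ℏ/(2Δx).

Original (Δx = 1.04 nm = 1.040e-09 m):
Δp_min = (1.055e-34 J·s)/(2 × 1.040e-09 m) = 5.070e-26 kg·m/s

When Δx → (1/3)Δx:
Δp'_min = ℏ/(2 × (1/3)Δx) = 3 × ℏ/(2Δx) = 3 × Δp_min
Δp'_min = 3 × 5.070e-26 kg·m/s = 1.521e-25 kg·m/s

Since Δp_min ∝ 1/Δx, when Δx is decreased to 1/3 of its original value, Δp_min increases to 3 times its original value.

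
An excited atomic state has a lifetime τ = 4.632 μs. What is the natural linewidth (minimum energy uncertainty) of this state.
71.051 peV

Using the energy-time uncertainty principle:
ΔEΔt ≥ ℏ/2

The lifetime τ represents the time uncertainty Δt.
The natural linewidth (minimum energy uncertainty) is:

ΔE = ℏ/(2τ)
ΔE = (1.055e-34 J·s) / (2 × 4.632e-06 s)
ΔE = 1.138e-29 J = 71.051 peV

This natural linewidth limits the precision of spectroscopic measurements.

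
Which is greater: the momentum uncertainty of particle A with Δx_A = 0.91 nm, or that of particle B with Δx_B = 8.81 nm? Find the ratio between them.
Particle A has the larger minimum momentum uncertainty, by a factor of 9.68.

For each particle, the minimum momentum uncertainty is Δp_min = ℏ/(2Δx):

Particle A: Δp_A = ℏ/(2×9.100e-10 m) = 5.794e-26 kg·m/s
Particle B: Δp_B = ℏ/(2×8.810e-09 m) = 5.985e-27 kg·m/s

Ratio: Δp_A/Δp_B = 9.68

Since Δp_min ∝ 1/Δx, the particle with smaller position uncertainty (A) has larger momentum uncertainty.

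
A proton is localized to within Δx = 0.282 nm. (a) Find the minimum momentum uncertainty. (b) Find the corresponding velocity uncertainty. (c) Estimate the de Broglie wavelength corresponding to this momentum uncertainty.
(a) Δp_min = 1.870 × 10^-25 kg·m/s
(b) Δv_min = 111.789 m/s
(c) λ_dB = 3.544 nm

Step-by-step:

(a) From the uncertainty principle:
Δp_min = ℏ/(2Δx) = (1.055e-34 J·s)/(2 × 2.820e-10 m) = 1.870e-25 kg·m/s

(b) The velocity uncertainty:
Δv = Δp/m = (1.870e-25 kg·m/s)/(1.673e-27 kg) = 1.118e+02 m/s = 111.789 m/s

(c) The de Broglie wavelength for this momentum:
λ = h/p = (6.626e-34 J·s)/(1.870e-25 kg·m/s) = 3.544e-09 m = 3.544 nm

Note: The de Broglie wavelength is comparable to the localization size, as expected from wave-particle duality.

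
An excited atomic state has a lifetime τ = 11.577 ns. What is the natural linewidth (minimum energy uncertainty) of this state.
28.428 neV

Using the energy-time uncertainty principle:
ΔEΔt ≥ ℏ/2

The lifetime τ represents the time uncertainty Δt.
The natural linewidth (minimum energy uncertainty) is:

ΔE = ℏ/(2τ)
ΔE = (1.055e-34 J·s) / (2 × 1.158e-08 s)
ΔE = 4.555e-27 J = 28.428 neV

This natural linewidth limits the precision of spectroscopic measurements.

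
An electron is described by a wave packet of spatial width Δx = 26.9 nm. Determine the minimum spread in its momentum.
1.960 × 10^-27 kg·m/s

For a wave packet, the spatial width Δx and momentum spread Δp are related by the uncertainty principle:
ΔxΔp ≥ ℏ/2

The minimum momentum spread is:
Δp_min = ℏ/(2Δx)
Δp_min = (1.055e-34 J·s) / (2 × 2.690e-08 m)
Δp_min = 1.960e-27 kg·m/s

A wave packet cannot have both a well-defined position and well-defined momentum.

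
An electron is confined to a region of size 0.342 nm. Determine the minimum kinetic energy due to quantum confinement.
81.435 meV

Using the uncertainty principle:

1. Position uncertainty: Δx ≈ 3.420e-10 m
2. Minimum momentum uncertainty: Δp = ℏ/(2Δx) = 1.542e-25 kg·m/s
3. Minimum kinetic energy:
   KE = (Δp)²/(2m) = (1.542e-25)²/(2 × 9.109e-31 kg)
   KE = 1.305e-20 J = 81.435 meV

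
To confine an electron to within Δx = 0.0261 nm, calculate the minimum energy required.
13.982 eV

Localizing a particle requires giving it sufficient momentum uncertainty:

1. From uncertainty principle: Δp ≥ ℏ/(2Δx)
   Δp_min = (1.055e-34 J·s) / (2 × 2.610e-11 m)
   Δp_min = 2.020e-24 kg·m/s

2. This momentum uncertainty corresponds to kinetic energy:
   KE ≈ (Δp)²/(2m) = (2.020e-24)²/(2 × 9.109e-31 kg)
   KE = 2.240e-18 J = 13.982 eV

Tighter localization requires more energy.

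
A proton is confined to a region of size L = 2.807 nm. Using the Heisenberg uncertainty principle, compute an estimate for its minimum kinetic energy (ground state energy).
658.369 neV

Using the uncertainty principle to estimate ground state energy:

1. The position uncertainty is approximately the confinement size:
   Δx ≈ L = 2.807e-09 m

2. From ΔxΔp ≥ ℏ/2, the minimum momentum uncertainty is:
   Δp ≈ ℏ/(2L) = 1.878e-26 kg·m/s

3. The kinetic energy is approximately:
   KE ≈ (Δp)²/(2m) = (1.878e-26)²/(2 × 1.673e-27 kg)
   KE ≈ 1.055e-25 J = 658.369 neV

This is an order-of-magnitude estimate of the ground state energy.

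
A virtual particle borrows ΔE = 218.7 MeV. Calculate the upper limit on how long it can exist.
1.505 ys

Using the energy-time uncertainty principle:
ΔEΔt ≥ ℏ/2

For a virtual particle borrowing energy ΔE, the maximum lifetime is:
Δt_max = ℏ/(2ΔE)

Converting energy:
ΔE = 218.7 MeV = 3.504e-11 J

Δt_max = (1.055e-34 J·s) / (2 × 3.504e-11 J)
Δt_max = 1.505e-24 s = 1.505 ys

Virtual particles with higher borrowed energy exist for shorter times.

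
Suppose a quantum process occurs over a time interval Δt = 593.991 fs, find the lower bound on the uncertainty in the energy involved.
554.059 μeV

Using the energy-time uncertainty principle:
ΔEΔt ≥ ℏ/2

The minimum uncertainty in energy is:
ΔE_min = ℏ/(2Δt)
ΔE_min = (1.055e-34 J·s) / (2 × 5.940e-13 s)
ΔE_min = 8.877e-23 J = 554.059 μeV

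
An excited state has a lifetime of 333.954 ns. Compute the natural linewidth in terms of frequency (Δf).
238.289 kHz

Using the energy-time uncertainty principle and E = hf:
ΔEΔt ≥ ℏ/2
hΔf·Δt ≥ ℏ/2

The minimum frequency uncertainty is:
Δf = ℏ/(2hτ) = 1/(4πτ)
Δf = 1/(4π × 3.340e-07 s)
Δf = 2.383e+05 Hz = 238.289 kHz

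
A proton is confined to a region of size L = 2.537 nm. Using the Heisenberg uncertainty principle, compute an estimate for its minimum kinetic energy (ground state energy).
805.960 neV

Using the uncertainty principle to estimate ground state energy:

1. The position uncertainty is approximately the confinement size:
   Δx ≈ L = 2.537e-09 m

2. From ΔxΔp ≥ ℏ/2, the minimum momentum uncertainty is:
   Δp ≈ ℏ/(2L) = 2.078e-26 kg·m/s

3. The kinetic energy is approximately:
   KE ≈ (Δp)²/(2m) = (2.078e-26)²/(2 × 1.673e-27 kg)
   KE ≈ 1.291e-25 J = 805.960 neV

This is an order-of-magnitude estimate of the ground state energy.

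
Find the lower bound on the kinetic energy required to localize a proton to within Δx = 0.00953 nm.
57.117 meV

Localizing a particle requires giving it sufficient momentum uncertainty:

1. From uncertainty principle: Δp ≥ ℏ/(2Δx)
   Δp_min = (1.055e-34 J·s) / (2 × 9.530e-12 m)
   Δp_min = 5.533e-24 kg·m/s

2. This momentum uncertainty corresponds to kinetic energy:
   KE ≈ (Δp)²/(2m) = (5.533e-24)²/(2 × 1.673e-27 kg)
   KE = 9.151e-21 J = 57.117 meV

Tighter localization requires more energy.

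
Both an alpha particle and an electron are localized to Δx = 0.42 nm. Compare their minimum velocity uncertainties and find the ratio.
The electron has the larger minimum velocity uncertainty, by a ratio of 7294.3.

For both particles, Δp_min = ℏ/(2Δx) = 1.255e-25 kg·m/s (same for both).

The velocity uncertainty is Δv = Δp/m:
- alpha particle: Δv = 1.255e-25 / 6.645e-27 = 1.889e+01 m/s = 18.894 m/s
- electron: Δv = 1.255e-25 / 9.109e-31 = 1.378e+05 m/s = 137.819 km/s

Ratio: 1.378e+05 / 1.889e+01 = 7294.3

The lighter particle has larger velocity uncertainty because Δv ∝ 1/m.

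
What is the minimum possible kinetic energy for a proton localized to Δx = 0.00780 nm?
85.264 meV

Localizing a particle requires giving it sufficient momentum uncertainty:

1. From uncertainty principle: Δp ≥ ℏ/(2Δx)
   Δp_min = (1.055e-34 J·s) / (2 × 7.800e-12 m)
   Δp_min = 6.760e-24 kg·m/s

2. This momentum uncertainty corresponds to kinetic energy:
   KE ≈ (Δp)²/(2m) = (6.760e-24)²/(2 × 1.673e-27 kg)
   KE = 1.366e-20 J = 85.264 meV

Tighter localization requires more energy.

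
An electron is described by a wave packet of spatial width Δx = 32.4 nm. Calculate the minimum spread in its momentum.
1.627 × 10^-27 kg·m/s

For a wave packet, the spatial width Δx and momentum spread Δp are related by the uncertainty principle:
ΔxΔp ≥ ℏ/2

The minimum momentum spread is:
Δp_min = ℏ/(2Δx)
Δp_min = (1.055e-34 J·s) / (2 × 3.240e-08 m)
Δp_min = 1.627e-27 kg·m/s

A wave packet cannot have both a well-defined position and well-defined momentum.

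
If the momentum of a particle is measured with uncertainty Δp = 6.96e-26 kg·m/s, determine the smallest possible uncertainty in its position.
757.595 pm

Using the Heisenberg uncertainty principle:
ΔxΔp ≥ ℏ/2

The minimum uncertainty in position is:
Δx_min = ℏ/(2Δp)
Δx_min = (1.055e-34 J·s) / (2 × 6.960e-26 kg·m/s)
Δx_min = 7.576e-10 m = 757.595 pm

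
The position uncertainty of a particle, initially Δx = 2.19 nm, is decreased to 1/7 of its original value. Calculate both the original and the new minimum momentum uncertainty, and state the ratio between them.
Original Δp_min = 2.408 × 10^-26 kg·m/s; new Δp'_min = 1.685 × 10^-25 kg·m/s; ratio Δp'_min/Δp_min = 7.

From the uncertainty principle ΔxΔp ≥ ℏ/2, the minimum momentum uncertainty is Δp_min = ℏ/(2Δx).

Original (Δx = 2.19 nm = 2.190e-09 m):
Δp_min = (1.055e-34 J·s)/(2 × 2.190e-09 m) = 2.408e-26 kg·m/s

When Δx → (1/7)Δx:
Δp'_min = ℏ/(2 × (1/7)Δx) = 7 × ℏ/(2Δx) = 7 × Δp_min
Δp'_min = 7 × 2.408e-26 kg·m/s = 1.685e-25 kg·m/s

Since Δp_min ∝ 1/Δx, when Δx is decreased to 1/7 of its original value, Δp_min increases to 7 times its original value.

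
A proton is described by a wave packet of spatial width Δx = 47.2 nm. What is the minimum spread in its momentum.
1.117 × 10^-27 kg·m/s

For a wave packet, the spatial width Δx and momentum spread Δp are related by the uncertainty principle:
ΔxΔp ≥ ℏ/2

The minimum momentum spread is:
Δp_min = ℏ/(2Δx)
Δp_min = (1.055e-34 J·s) / (2 × 4.720e-08 m)
Δp_min = 1.117e-27 kg·m/s

A wave packet cannot have both a well-defined position and well-defined momentum.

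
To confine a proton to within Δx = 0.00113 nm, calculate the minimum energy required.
4.063 eV

Localizing a particle requires giving it sufficient momentum uncertainty:

1. From uncertainty principle: Δp ≥ ℏ/(2Δx)
   Δp_min = (1.055e-34 J·s) / (2 × 1.130e-12 m)
   Δp_min = 4.666e-23 kg·m/s

2. This momentum uncertainty corresponds to kinetic energy:
   KE ≈ (Δp)²/(2m) = (4.666e-23)²/(2 × 1.673e-27 kg)
   KE = 6.509e-19 J = 4.063 eV

Tighter localization requires more energy.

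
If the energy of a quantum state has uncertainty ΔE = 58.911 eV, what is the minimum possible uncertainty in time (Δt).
5.586 as

Using the energy-time uncertainty principle:
ΔEΔt ≥ ℏ/2

The minimum uncertainty in time is:
Δt_min = ℏ/(2ΔE)
Δt_min = (1.055e-34 J·s) / (2 × 9.439e-18 J)
Δt_min = 5.586e-18 s = 5.586 as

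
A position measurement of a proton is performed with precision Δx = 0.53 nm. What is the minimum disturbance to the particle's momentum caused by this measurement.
9.949 × 10^-26 kg·m/s

The uncertainty principle implies that measuring position disturbs momentum:
ΔxΔp ≥ ℏ/2

When we measure position with precision Δx, we necessarily introduce a momentum uncertainty:
Δp ≥ ℏ/(2Δx)
Δp_min = (1.055e-34 J·s) / (2 × 5.300e-10 m)
Δp_min = 9.949e-26 kg·m/s

The more precisely we measure position, the greater the momentum disturbance.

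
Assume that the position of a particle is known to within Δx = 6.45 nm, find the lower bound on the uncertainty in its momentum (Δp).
8.175 × 10^-27 kg·m/s

Using the Heisenberg uncertainty principle:
ΔxΔp ≥ ℏ/2

The minimum uncertainty in momentum is:
Δp_min = ℏ/(2Δx)
Δp_min = (1.055e-34 J·s) / (2 × 6.450e-09 m)
Δp_min = 8.175e-27 kg·m/s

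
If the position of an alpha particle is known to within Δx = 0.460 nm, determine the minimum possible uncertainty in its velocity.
17.251 m/s

Using the Heisenberg uncertainty principle and Δp = mΔv:
ΔxΔp ≥ ℏ/2
Δx(mΔv) ≥ ℏ/2

The minimum uncertainty in velocity is:
Δv_min = ℏ/(2mΔx)
Δv_min = (1.055e-34 J·s) / (2 × 6.645e-27 kg × 4.600e-10 m)
Δv_min = 1.725e+01 m/s = 17.251 m/s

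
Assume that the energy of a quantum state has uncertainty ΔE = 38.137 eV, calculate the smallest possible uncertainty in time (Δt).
8.630 as

Using the energy-time uncertainty principle:
ΔEΔt ≥ ℏ/2

The minimum uncertainty in time is:
Δt_min = ℏ/(2ΔE)
Δt_min = (1.055e-34 J·s) / (2 × 6.110e-18 J)
Δt_min = 8.630e-18 s = 8.630 as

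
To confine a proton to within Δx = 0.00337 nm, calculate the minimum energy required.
456.767 meV

Localizing a particle requires giving it sufficient momentum uncertainty:

1. From uncertainty principle: Δp ≥ ℏ/(2Δx)
   Δp_min = (1.055e-34 J·s) / (2 × 3.370e-12 m)
   Δp_min = 1.565e-23 kg·m/s

2. This momentum uncertainty corresponds to kinetic energy:
   KE ≈ (Δp)²/(2m) = (1.565e-23)²/(2 × 1.673e-27 kg)
   KE = 7.318e-20 J = 456.767 meV

Tighter localization requires more energy.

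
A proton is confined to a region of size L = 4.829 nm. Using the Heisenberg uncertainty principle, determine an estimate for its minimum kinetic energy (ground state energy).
222.454 neV

Using the uncertainty principle to estimate ground state energy:

1. The position uncertainty is approximately the confinement size:
   Δx ≈ L = 4.829e-09 m

2. From ΔxΔp ≥ ℏ/2, the minimum momentum uncertainty is:
   Δp ≈ ℏ/(2L) = 1.092e-26 kg·m/s

3. The kinetic energy is approximately:
   KE ≈ (Δp)²/(2m) = (1.092e-26)²/(2 × 1.673e-27 kg)
   KE ≈ 3.564e-26 J = 222.454 neV

This is an order-of-magnitude estimate of the ground state energy.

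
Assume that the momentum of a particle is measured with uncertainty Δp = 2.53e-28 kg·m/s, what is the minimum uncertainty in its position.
208.413 nm

Using the Heisenberg uncertainty principle:
ΔxΔp ≥ ℏ/2

The minimum uncertainty in position is:
Δx_min = ℏ/(2Δp)
Δx_min = (1.055e-34 J·s) / (2 × 2.530e-28 kg·m/s)
Δx_min = 2.084e-07 m = 208.413 nm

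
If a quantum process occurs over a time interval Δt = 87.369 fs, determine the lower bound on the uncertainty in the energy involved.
3.767 meV

Using the energy-time uncertainty principle:
ΔEΔt ≥ ℏ/2

The minimum uncertainty in energy is:
ΔE_min = ℏ/(2Δt)
ΔE_min = (1.055e-34 J·s) / (2 × 8.737e-14 s)
ΔE_min = 6.035e-22 J = 3.767 meV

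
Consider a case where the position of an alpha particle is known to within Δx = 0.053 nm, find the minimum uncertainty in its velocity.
149.726 m/s

Using the Heisenberg uncertainty principle and Δp = mΔv:
ΔxΔp ≥ ℏ/2
Δx(mΔv) ≥ ℏ/2

The minimum uncertainty in velocity is:
Δv_min = ℏ/(2mΔx)
Δv_min = (1.055e-34 J·s) / (2 × 6.645e-27 kg × 5.300e-11 m)
Δv_min = 1.497e+02 m/s = 149.726 m/s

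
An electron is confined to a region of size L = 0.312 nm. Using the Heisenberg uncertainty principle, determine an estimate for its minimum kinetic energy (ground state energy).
97.848 meV

Using the uncertainty principle to estimate ground state energy:

1. The position uncertainty is approximately the confinement size:
   Δx ≈ L = 3.120e-10 m

2. From ΔxΔp ≥ ℏ/2, the minimum momentum uncertainty is:
   Δp ≈ ℏ/(2L) = 1.690e-25 kg·m/s

3. The kinetic energy is approximately:
   KE ≈ (Δp)²/(2m) = (1.690e-25)²/(2 × 9.109e-31 kg)
   KE ≈ 1.568e-20 J = 97.848 meV

This is an order-of-magnitude estimate of the ground state energy.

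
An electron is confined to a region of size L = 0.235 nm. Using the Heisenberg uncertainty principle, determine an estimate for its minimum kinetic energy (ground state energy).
172.475 meV

Using the uncertainty principle to estimate ground state energy:

1. The position uncertainty is approximately the confinement size:
   Δx ≈ L = 2.350e-10 m

2. From ΔxΔp ≥ ℏ/2, the minimum momentum uncertainty is:
   Δp ≈ ℏ/(2L) = 2.244e-25 kg·m/s

3. The kinetic energy is approximately:
   KE ≈ (Δp)²/(2m) = (2.244e-25)²/(2 × 9.109e-31 kg)
   KE ≈ 2.763e-20 J = 172.475 meV

This is an order-of-magnitude estimate of the ground state energy.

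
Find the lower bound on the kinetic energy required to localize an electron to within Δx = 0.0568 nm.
2.952 eV

Localizing a particle requires giving it sufficient momentum uncertainty:

1. From uncertainty principle: Δp ≥ ℏ/(2Δx)
   Δp_min = (1.055e-34 J·s) / (2 × 5.680e-11 m)
   Δp_min = 9.283e-25 kg·m/s

2. This momentum uncertainty corresponds to kinetic energy:
   KE ≈ (Δp)²/(2m) = (9.283e-25)²/(2 × 9.109e-31 kg)
   KE = 4.730e-19 J = 2.952 eV

Tighter localization requires more energy.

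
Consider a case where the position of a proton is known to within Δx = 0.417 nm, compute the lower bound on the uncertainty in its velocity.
75.598 m/s

Using the Heisenberg uncertainty principle and Δp = mΔv:
ΔxΔp ≥ ℏ/2
Δx(mΔv) ≥ ℏ/2

The minimum uncertainty in velocity is:
Δv_min = ℏ/(2mΔx)
Δv_min = (1.055e-34 J·s) / (2 × 1.673e-27 kg × 4.170e-10 m)
Δv_min = 7.560e+01 m/s = 75.598 m/s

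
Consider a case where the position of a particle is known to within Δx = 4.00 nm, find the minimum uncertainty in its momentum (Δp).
1.318 × 10^-26 kg·m/s

Using the Heisenberg uncertainty principle:
ΔxΔp ≥ ℏ/2

The minimum uncertainty in momentum is:
Δp_min = ℏ/(2Δx)
Δp_min = (1.055e-34 J·s) / (2 × 4.000e-09 m)
Δp_min = 1.318e-26 kg·m/s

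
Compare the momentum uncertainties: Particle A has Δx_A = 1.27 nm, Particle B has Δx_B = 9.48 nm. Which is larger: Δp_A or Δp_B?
Particle A has the larger minimum momentum uncertainty, by a factor of 7.46.

For each particle, the minimum momentum uncertainty is Δp_min = ℏ/(2Δx):

Particle A: Δp_A = ℏ/(2×1.270e-09 m) = 4.152e-26 kg·m/s
Particle B: Δp_B = ℏ/(2×9.480e-09 m) = 5.562e-27 kg·m/s

Ratio: Δp_A/Δp_B = 7.46

Since Δp_min ∝ 1/Δx, the particle with smaller position uncertainty (A) has larger momentum uncertainty.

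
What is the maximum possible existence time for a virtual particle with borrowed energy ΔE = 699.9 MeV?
4.702 × 10^-25 s

Using the energy-time uncertainty principle:
ΔEΔt ≥ ℏ/2

For a virtual particle borrowing energy ΔE, the maximum lifetime is:
Δt_max = ℏ/(2ΔE)

Converting energy:
ΔE = 699.9 MeV = 1.121e-10 J

Δt_max = (1.055e-34 J·s) / (2 × 1.121e-10 J)
Δt_max = 4.702e-25 s = 4.702 × 10^-25 s

Virtual particles with higher borrowed energy exist for shorter times.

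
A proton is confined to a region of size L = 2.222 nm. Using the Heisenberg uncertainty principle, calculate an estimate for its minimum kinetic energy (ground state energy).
1.051 μeV

Using the uncertainty principle to estimate ground state energy:

1. The position uncertainty is approximately the confinement size:
   Δx ≈ L = 2.222e-09 m

2. From ΔxΔp ≥ ℏ/2, the minimum momentum uncertainty is:
   Δp ≈ ℏ/(2L) = 2.373e-26 kg·m/s

3. The kinetic energy is approximately:
   KE ≈ (Δp)²/(2m) = (2.373e-26)²/(2 × 1.673e-27 kg)
   KE ≈ 1.683e-25 J = 1.051 μeV

This is an order-of-magnitude estimate of the ground state energy.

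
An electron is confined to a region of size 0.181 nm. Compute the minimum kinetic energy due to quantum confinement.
290.741 meV

Using the uncertainty principle:

1. Position uncertainty: Δx ≈ 1.810e-10 m
2. Minimum momentum uncertainty: Δp = ℏ/(2Δx) = 2.913e-25 kg·m/s
3. Minimum kinetic energy:
   KE = (Δp)²/(2m) = (2.913e-25)²/(2 × 9.109e-31 kg)
   KE = 4.658e-20 J = 290.741 meV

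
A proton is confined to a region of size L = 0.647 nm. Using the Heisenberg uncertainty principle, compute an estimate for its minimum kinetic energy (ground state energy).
12.392 μeV

Using the uncertainty principle to estimate ground state energy:

1. The position uncertainty is approximately the confinement size:
   Δx ≈ L = 6.470e-10 m

2. From ΔxΔp ≥ ℏ/2, the minimum momentum uncertainty is:
   Δp ≈ ℏ/(2L) = 8.150e-26 kg·m/s

3. The kinetic energy is approximately:
   KE ≈ (Δp)²/(2m) = (8.150e-26)²/(2 × 1.673e-27 kg)
   KE ≈ 1.985e-24 J = 12.392 μeV

This is an order-of-magnitude estimate of the ground state energy.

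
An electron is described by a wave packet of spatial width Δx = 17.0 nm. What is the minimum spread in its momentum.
3.102 × 10^-27 kg·m/s

For a wave packet, the spatial width Δx and momentum spread Δp are related by the uncertainty principle:
ΔxΔp ≥ ℏ/2

The minimum momentum spread is:
Δp_min = ℏ/(2Δx)
Δp_min = (1.055e-34 J·s) / (2 × 1.700e-08 m)
Δp_min = 3.102e-27 kg·m/s

A wave packet cannot have both a well-defined position and well-defined momentum.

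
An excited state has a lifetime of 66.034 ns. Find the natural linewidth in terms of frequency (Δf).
1.205 MHz

Using the energy-time uncertainty principle and E = hf:
ΔEΔt ≥ ℏ/2
hΔf·Δt ≥ ℏ/2

The minimum frequency uncertainty is:
Δf = ℏ/(2hτ) = 1/(4πτ)
Δf = 1/(4π × 6.603e-08 s)
Δf = 1.205e+06 Hz = 1.205 MHz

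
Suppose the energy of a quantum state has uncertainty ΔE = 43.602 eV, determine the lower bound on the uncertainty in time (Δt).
7.548 as

Using the energy-time uncertainty principle:
ΔEΔt ≥ ℏ/2

The minimum uncertainty in time is:
Δt_min = ℏ/(2ΔE)
Δt_min = (1.055e-34 J·s) / (2 × 6.986e-18 J)
Δt_min = 7.548e-18 s = 7.548 as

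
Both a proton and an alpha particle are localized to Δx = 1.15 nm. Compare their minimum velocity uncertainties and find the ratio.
The proton has the larger minimum velocity uncertainty, by a ratio of 4.0.

For both particles, Δp_min = ℏ/(2Δx) = 4.585e-26 kg·m/s (same for both).

The velocity uncertainty is Δv = Δp/m:
- proton: Δv = 4.585e-26 / 1.673e-27 = 2.741e+01 m/s = 27.413 m/s
- alpha particle: Δv = 4.585e-26 / 6.645e-27 = 6.900e+00 m/s = 6.900 m/s

Ratio: 2.741e+01 / 6.900e+00 = 4.0

The lighter particle has larger velocity uncertainty because Δv ∝ 1/m.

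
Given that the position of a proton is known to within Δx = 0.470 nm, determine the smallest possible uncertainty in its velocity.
67.073 m/s

Using the Heisenberg uncertainty principle and Δp = mΔv:
ΔxΔp ≥ ℏ/2
Δx(mΔv) ≥ ℏ/2

The minimum uncertainty in velocity is:
Δv_min = ℏ/(2mΔx)
Δv_min = (1.055e-34 J·s) / (2 × 1.673e-27 kg × 4.700e-10 m)
Δv_min = 6.707e+01 m/s = 67.073 m/s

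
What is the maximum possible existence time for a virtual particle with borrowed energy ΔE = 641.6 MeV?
5.129 × 10^-25 s

Using the energy-time uncertainty principle:
ΔEΔt ≥ ℏ/2

For a virtual particle borrowing energy ΔE, the maximum lifetime is:
Δt_max = ℏ/(2ΔE)

Converting energy:
ΔE = 641.6 MeV = 1.028e-10 J

Δt_max = (1.055e-34 J·s) / (2 × 1.028e-10 J)
Δt_max = 5.129e-25 s = 5.129 × 10^-25 s

Virtual particles with higher borrowed energy exist for shorter times.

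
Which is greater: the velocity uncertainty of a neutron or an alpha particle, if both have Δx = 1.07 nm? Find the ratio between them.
The neutron has the larger minimum velocity uncertainty, by a ratio of 4.0.

For both particles, Δp_min = ℏ/(2Δx) = 4.928e-26 kg·m/s (same for both).

The velocity uncertainty is Δv = Δp/m:
- neutron: Δv = 4.928e-26 / 1.675e-27 = 2.942e+01 m/s = 29.422 m/s
- alpha particle: Δv = 4.928e-26 / 6.645e-27 = 7.416e+00 m/s = 7.416 m/s

Ratio: 2.942e+01 / 7.416e+00 = 4.0

The lighter particle has larger velocity uncertainty because Δv ∝ 1/m.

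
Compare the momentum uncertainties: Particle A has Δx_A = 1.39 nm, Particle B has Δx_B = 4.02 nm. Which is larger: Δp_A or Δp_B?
Particle A has the larger minimum momentum uncertainty, by a factor of 2.89.

For each particle, the minimum momentum uncertainty is Δp_min = ℏ/(2Δx):

Particle A: Δp_A = ℏ/(2×1.390e-09 m) = 3.793e-26 kg·m/s
Particle B: Δp_B = ℏ/(2×4.020e-09 m) = 1.312e-26 kg·m/s

Ratio: Δp_A/Δp_B = 2.89

Since Δp_min ∝ 1/Δx, the particle with smaller position uncertainty (A) has larger momentum uncertainty.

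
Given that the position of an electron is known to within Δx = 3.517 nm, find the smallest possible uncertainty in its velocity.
16.458 km/s

Using the Heisenberg uncertainty principle and Δp = mΔv:
ΔxΔp ≥ ℏ/2
Δx(mΔv) ≥ ℏ/2

The minimum uncertainty in velocity is:
Δv_min = ℏ/(2mΔx)
Δv_min = (1.055e-34 J·s) / (2 × 9.109e-31 kg × 3.517e-09 m)
Δv_min = 1.646e+04 m/s = 16.458 km/s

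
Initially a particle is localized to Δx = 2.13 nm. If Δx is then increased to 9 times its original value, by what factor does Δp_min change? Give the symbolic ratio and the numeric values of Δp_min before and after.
Original Δp_min = 2.476 × 10^-26 kg·m/s; new Δp'_min = 2.751 × 10^-27 kg·m/s; ratio Δp'_min/Δp_min = 1/9.

From the uncertainty principle ΔxΔp ≥ ℏ/2, the minimum momentum uncertainty is Δp_min = ℏ/(2Δx).

Original (Δx = 2.13 nm = 2.130e-09 m):
Δp_min = (1.055e-34 J·s)/(2 × 2.130e-09 m) = 2.476e-26 kg·m/s

When Δx → 9Δx:
Δp'_min = ℏ/(2 × 9Δx) = (1/9) × ℏ/(2Δx) = (1/9) × Δp_min
Δp'_min = 1/9 × 2.476e-26 kg·m/s = 2.751e-27 kg·m/s

Since Δp_min ∝ 1/Δx, when Δx is increased to 9 times its original value, Δp_min decreases to 1/9 of its original value.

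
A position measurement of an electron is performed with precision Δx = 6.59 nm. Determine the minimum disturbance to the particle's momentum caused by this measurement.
8.001 × 10^-27 kg·m/s

The uncertainty principle implies that measuring position disturbs momentum:
ΔxΔp ≥ ℏ/2

When we measure position with precision Δx, we necessarily introduce a momentum uncertainty:
Δp ≥ ℏ/(2Δx)
Δp_min = (1.055e-34 J·s) / (2 × 6.590e-09 m)
Δp_min = 8.001e-27 kg·m/s

The more precisely we measure position, the greater the momentum disturbance.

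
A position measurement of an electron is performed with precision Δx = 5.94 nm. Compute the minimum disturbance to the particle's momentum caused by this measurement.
8.877 × 10^-27 kg·m/s

The uncertainty principle implies that measuring position disturbs momentum:
ΔxΔp ≥ ℏ/2

When we measure position with precision Δx, we necessarily introduce a momentum uncertainty:
Δp ≥ ℏ/(2Δx)
Δp_min = (1.055e-34 J·s) / (2 × 5.940e-09 m)
Δp_min = 8.877e-27 kg·m/s

The more precisely we measure position, the greater the momentum disturbance.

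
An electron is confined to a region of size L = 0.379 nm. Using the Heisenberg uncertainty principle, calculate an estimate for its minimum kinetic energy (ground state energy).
66.311 meV

Using the uncertainty principle to estimate ground state energy:

1. The position uncertainty is approximately the confinement size:
   Δx ≈ L = 3.790e-10 m

2. From ΔxΔp ≥ ℏ/2, the minimum momentum uncertainty is:
   Δp ≈ ℏ/(2L) = 1.391e-25 kg·m/s

3. The kinetic energy is approximately:
   KE ≈ (Δp)²/(2m) = (1.391e-25)²/(2 × 9.109e-31 kg)
   KE ≈ 1.062e-20 J = 66.311 meV

This is an order-of-magnitude estimate of the ground state energy.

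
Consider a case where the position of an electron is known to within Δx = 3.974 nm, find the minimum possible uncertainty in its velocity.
14.566 km/s

Using the Heisenberg uncertainty principle and Δp = mΔv:
ΔxΔp ≥ ℏ/2
Δx(mΔv) ≥ ℏ/2

The minimum uncertainty in velocity is:
Δv_min = ℏ/(2mΔx)
Δv_min = (1.055e-34 J·s) / (2 × 9.109e-31 kg × 3.974e-09 m)
Δv_min = 1.457e+04 m/s = 14.566 km/s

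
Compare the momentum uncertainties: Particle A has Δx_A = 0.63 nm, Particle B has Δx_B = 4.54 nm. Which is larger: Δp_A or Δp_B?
Particle A has the larger minimum momentum uncertainty, by a factor of 7.21.

For each particle, the minimum momentum uncertainty is Δp_min = ℏ/(2Δx):

Particle A: Δp_A = ℏ/(2×6.300e-10 m) = 8.370e-26 kg·m/s
Particle B: Δp_B = ℏ/(2×4.540e-09 m) = 1.161e-26 kg·m/s

Ratio: Δp_A/Δp_B = 7.21

Since Δp_min ∝ 1/Δx, the particle with smaller position uncertainty (A) has larger momentum uncertainty.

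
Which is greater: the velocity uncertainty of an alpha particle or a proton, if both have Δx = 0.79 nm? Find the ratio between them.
The proton has the larger minimum velocity uncertainty, by a ratio of 4.0.

For both particles, Δp_min = ℏ/(2Δx) = 6.675e-26 kg·m/s (same for both).

The velocity uncertainty is Δv = Δp/m:
- alpha particle: Δv = 6.675e-26 / 6.645e-27 = 1.004e+01 m/s = 10.045 m/s
- proton: Δv = 6.675e-26 / 1.673e-27 = 3.990e+01 m/s = 39.904 m/s

Ratio: 3.990e+01 / 1.004e+01 = 4.0

The lighter particle has larger velocity uncertainty because Δv ∝ 1/m.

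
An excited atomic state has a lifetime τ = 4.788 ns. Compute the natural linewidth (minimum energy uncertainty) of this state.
68.736 neV

Using the energy-time uncertainty principle:
ΔEΔt ≥ ℏ/2

The lifetime τ represents the time uncertainty Δt.
The natural linewidth (minimum energy uncertainty) is:

ΔE = ℏ/(2τ)
ΔE = (1.055e-34 J·s) / (2 × 4.788e-09 s)
ΔE = 1.101e-26 J = 68.736 neV

This natural linewidth limits the precision of spectroscopic measurements.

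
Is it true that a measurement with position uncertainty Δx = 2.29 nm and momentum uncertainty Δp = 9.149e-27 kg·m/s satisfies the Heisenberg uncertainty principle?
No, it violates the uncertainty principle (impossible measurement).

Calculate the product ΔxΔp:
ΔxΔp = (2.290e-09 m) × (9.149e-27 kg·m/s)
ΔxΔp = 2.095e-35 J·s

Compare to the minimum allowed value ℏ/2:
ℏ/2 = 5.273e-35 J·s

Since ΔxΔp = 2.095e-35 J·s < 5.273e-35 J·s = ℏ/2,
the measurement violates the uncertainty principle.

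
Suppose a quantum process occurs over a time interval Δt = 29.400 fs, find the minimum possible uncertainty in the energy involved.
11.194 meV

Using the energy-time uncertainty principle:
ΔEΔt ≥ ℏ/2

The minimum uncertainty in energy is:
ΔE_min = ℏ/(2Δt)
ΔE_min = (1.055e-34 J·s) / (2 × 2.940e-14 s)
ΔE_min = 1.793e-21 J = 11.194 meV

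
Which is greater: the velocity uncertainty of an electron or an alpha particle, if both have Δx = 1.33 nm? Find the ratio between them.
The electron has the larger minimum velocity uncertainty, by a ratio of 7294.3.

For both particles, Δp_min = ℏ/(2Δx) = 3.965e-26 kg·m/s (same for both).

The velocity uncertainty is Δv = Δp/m:
- electron: Δv = 3.965e-26 / 9.109e-31 = 4.352e+04 m/s = 43.522 km/s
- alpha particle: Δv = 3.965e-26 / 6.645e-27 = 5.967e+00 m/s = 5.967 m/s

Ratio: 4.352e+04 / 5.967e+00 = 7294.3

The lighter particle has larger velocity uncertainty because Δv ∝ 1/m.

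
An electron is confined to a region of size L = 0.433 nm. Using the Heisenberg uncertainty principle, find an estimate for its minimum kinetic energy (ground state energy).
50.803 meV

Using the uncertainty principle to estimate ground state energy:

1. The position uncertainty is approximately the confinement size:
   Δx ≈ L = 4.330e-10 m

2. From ΔxΔp ≥ ℏ/2, the minimum momentum uncertainty is:
   Δp ≈ ℏ/(2L) = 1.218e-25 kg·m/s

3. The kinetic energy is approximately:
   KE ≈ (Δp)²/(2m) = (1.218e-25)²/(2 × 9.109e-31 kg)
   KE ≈ 8.139e-21 J = 50.803 meV

This is an order-of-magnitude estimate of the ground state energy.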